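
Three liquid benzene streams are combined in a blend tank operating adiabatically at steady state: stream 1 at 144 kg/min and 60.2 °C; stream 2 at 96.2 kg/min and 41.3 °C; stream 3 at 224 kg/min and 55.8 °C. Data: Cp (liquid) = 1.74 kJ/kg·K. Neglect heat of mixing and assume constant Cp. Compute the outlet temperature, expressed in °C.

No heat crosses the boundary, so H_out = H_in.
T_out = Σ ṁᵢCp,ᵢTᵢ / Σ ṁᵢCp,ᵢ
      = 43745 / 807.71 = 54.16 °C

T_out = 54.2 °C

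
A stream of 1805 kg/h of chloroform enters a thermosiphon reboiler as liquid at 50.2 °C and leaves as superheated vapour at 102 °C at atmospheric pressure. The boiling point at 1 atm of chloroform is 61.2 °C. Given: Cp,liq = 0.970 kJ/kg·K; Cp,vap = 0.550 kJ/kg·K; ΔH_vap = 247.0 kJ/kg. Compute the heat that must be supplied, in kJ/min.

liquid 50.2→61.2 °C: 10.67 kJ/kg
vaporisation at 61.2 °C: 247 kJ/kg
vapour 61.2→102 °C: 22.44 kJ/kg
Δh = 10.67 + 247 + 22.44 = 280.11 kJ/kg
Q = ṁ·Δh = 1805 kg/h × 280.11 kJ/kg = 505600 kJ/h
|Q| = 140.44 kW = 8426.6 kJ/min

Q = 8430 kJ/min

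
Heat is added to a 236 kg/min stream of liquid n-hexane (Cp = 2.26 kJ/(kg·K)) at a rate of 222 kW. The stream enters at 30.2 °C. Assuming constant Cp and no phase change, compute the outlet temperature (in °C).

Q = 222 kW = 13320 kJ/min
ΔT = Q/(ṁ·Cp) = 13320/(236×2.26) = 24.974 K
T_out = 30.2 + 24.974 = 55.174 °C

T_out = 55.2 °C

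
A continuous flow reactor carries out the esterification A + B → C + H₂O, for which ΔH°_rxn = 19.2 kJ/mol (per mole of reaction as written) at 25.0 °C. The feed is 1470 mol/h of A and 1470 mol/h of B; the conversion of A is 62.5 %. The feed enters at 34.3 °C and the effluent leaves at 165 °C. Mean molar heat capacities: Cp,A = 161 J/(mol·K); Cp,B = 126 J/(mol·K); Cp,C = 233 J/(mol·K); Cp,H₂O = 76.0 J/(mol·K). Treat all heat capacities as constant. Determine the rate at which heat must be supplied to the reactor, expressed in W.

Extent of reaction ξ = 0.625 × 1470 = 918.75 mol/h
Reaction term: ξ·ΔH°_rxn = 918.75 × 19.2 = 17640 kJ/h
Sensible, feed 34.3→25 °C: -3923.6 kJ/h
Outlet flows (mol/h): A 551.25, B 551.25, C 918.75, H₂O 918.75
Sensible, products 25→165 °C: 61894 kJ/h
Q = ΔH = 75611 kJ/h = 21.003 kW
Heat supplied = 21003 W

Q_in = 21000 W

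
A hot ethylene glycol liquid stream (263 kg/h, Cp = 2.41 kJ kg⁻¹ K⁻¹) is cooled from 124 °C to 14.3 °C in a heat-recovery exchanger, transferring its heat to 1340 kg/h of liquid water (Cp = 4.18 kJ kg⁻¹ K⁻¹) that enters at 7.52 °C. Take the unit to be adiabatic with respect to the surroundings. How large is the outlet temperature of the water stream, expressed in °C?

T_c,out = 19.9 °C

Heat released by hot stream: Q = 263 × 2.41 × (124 − 14.3) = 69531 kJ/h
Energy balance on cold side (adiabatic exchanger): Q = ṁ_c·Cp_c·(T_c,out − T_c,in)
T_c,out = 7.52 + 69531/(1340 × 4.18) = 19.934 °C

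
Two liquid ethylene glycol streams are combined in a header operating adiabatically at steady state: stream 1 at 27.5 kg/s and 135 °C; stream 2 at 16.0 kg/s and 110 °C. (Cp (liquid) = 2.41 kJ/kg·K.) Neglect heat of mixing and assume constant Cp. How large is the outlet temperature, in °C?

T_out = 126 °C

Adiabatic, steady state ⇒ Σ ṁᵢCp,ᵢ(T_out − Tᵢ) = 0
Σ ṁᵢCp,ᵢTᵢ = 27.5×2.41×135 + 16.0×2.41×110 = 13189
Σ ṁᵢCp,ᵢ = 27.5×2.41 + 16.0×2.41 = 104.84
T_out = 13189 / 104.84 = 125.8 °C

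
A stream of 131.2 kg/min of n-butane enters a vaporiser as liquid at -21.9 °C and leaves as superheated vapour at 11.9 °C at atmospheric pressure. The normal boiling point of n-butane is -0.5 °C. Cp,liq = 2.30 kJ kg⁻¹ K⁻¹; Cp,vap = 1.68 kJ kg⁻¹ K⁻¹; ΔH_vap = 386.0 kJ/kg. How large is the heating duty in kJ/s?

Q = 997 kJ/s

liquid -21.9→-0.5 °C: 49.22 kJ/kg
vaporisation at -0.5 °C: 386 kJ/kg
vapour -0.5→11.9 °C: 20.832 kJ/kg
Δh = 49.22 + 386 + 20.832 = 456.05 kJ/kg
Q = ṁ·Δh = 131.2 kg/min × 456.05 kJ/kg = 59834 kJ/min
|Q| = 997.23 kW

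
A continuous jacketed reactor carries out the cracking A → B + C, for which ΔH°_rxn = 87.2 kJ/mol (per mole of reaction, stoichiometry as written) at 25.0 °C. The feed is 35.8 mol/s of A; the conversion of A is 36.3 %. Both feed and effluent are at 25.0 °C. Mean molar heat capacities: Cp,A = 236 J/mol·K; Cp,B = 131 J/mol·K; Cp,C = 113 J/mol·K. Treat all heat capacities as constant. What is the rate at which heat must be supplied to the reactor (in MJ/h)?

Q_in = 4080 MJ/h

Extent of reaction ξ = 0.363 × 35.8 = 12.995 mol/s
Reaction term: ξ·ΔH°_rxn = 12.995 × 87.2 = 1133.2 kJ/s
Q = ΔH = 1133.2 kJ/s = 1133.2 kW
Heat supplied = 4079.5 MJ/h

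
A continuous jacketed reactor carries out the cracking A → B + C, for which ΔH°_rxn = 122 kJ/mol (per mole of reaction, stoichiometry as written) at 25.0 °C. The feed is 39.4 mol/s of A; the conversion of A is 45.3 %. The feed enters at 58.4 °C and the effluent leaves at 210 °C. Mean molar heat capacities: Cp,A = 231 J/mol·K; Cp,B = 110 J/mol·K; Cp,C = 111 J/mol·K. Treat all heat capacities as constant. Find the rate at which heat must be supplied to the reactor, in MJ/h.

Q_in = 12700 MJ/h

Extent of reaction ξ = 0.453 × 39.4 = 17.848 mol/s
Reaction term: ξ·ΔH°_rxn = 17.848 × 122 = 2177.5 kJ/s
Sensible, feed 58.4→25 °C: -303.99 kJ/s
Outlet flows (mol/s): A 21.552, B 17.848, C 17.848
Sensible, products 25→210 °C: 1650.7 kJ/s
Q = ΔH = 3524.2 kJ/s = 3524.2 kW
Heat supplied = 12687 MJ/h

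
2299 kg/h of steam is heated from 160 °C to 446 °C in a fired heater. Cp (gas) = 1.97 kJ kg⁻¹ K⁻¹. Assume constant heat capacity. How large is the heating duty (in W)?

Q = ṁ·Cp·ΔT = 2299 × 1.97 × (446 − 160) = 1.2953e+06 kJ/h
Converting: 1.2953e+06 / 3600 s = 359.81 kW
Heating duty = 359810 W

Q = 360000 W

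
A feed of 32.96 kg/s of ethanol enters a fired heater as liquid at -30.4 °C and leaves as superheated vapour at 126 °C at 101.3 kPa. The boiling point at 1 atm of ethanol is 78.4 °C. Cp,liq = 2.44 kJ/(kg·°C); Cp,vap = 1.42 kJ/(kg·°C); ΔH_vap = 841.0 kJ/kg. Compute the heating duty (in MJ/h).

Q = 139000 MJ/h

liquid -30.4→78.4 °C: 265.47 kJ/kg
vaporisation at 78.4 °C: 841 kJ/kg
vapour 78.4→126 °C: 67.592 kJ/kg
Δh = 265.47 + 841 + 67.592 = 1174.1 kJ/kg
Q = ṁ·Δh = 32.96 kg/s × 1174.1 kJ/kg = 38697 kJ/s
|Q| = 38697 kW = 139310 MJ/h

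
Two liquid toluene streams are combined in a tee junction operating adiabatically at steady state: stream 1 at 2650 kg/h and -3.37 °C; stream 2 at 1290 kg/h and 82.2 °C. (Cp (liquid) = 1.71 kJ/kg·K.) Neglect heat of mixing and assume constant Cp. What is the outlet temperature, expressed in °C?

T_out = 24.6 °C

Energy balance with Q = 0: Σ ṁᵢCp,ᵢ(T_out − Tᵢ) = 0
Σ ṁᵢCp,ᵢTᵢ = 2650×1.71×-3.37 + 1290×1.71×82.2 = 166050
Σ ṁᵢCp,ᵢ = 2650×1.71 + 1290×1.71 = 6737.4
T_out = 166050 / 6737.4 = 24.647 °C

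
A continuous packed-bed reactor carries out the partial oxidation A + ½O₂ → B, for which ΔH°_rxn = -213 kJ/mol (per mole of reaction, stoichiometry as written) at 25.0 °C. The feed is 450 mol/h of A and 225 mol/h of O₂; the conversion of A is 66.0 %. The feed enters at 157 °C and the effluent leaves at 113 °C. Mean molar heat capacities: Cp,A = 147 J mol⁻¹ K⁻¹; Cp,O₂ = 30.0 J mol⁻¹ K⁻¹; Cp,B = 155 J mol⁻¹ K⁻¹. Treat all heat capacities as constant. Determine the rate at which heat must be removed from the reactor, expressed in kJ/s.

Extent of reaction ξ = 0.660 × 450 = 297 mol/h
Reaction term: ξ·ΔH°_rxn = 297 × -213 = -63261 kJ/h
Sensible, feed 157→25 °C: -9622.8 kJ/h
Outlet flows (mol/h): A 153, O₂ 76.5, B 297
Sensible, products 25→113 °C: 6232.2 kJ/h
Q = ΔH = -66652 kJ/h = -18.514 kW
Heat removed = 18.514 kJ/s

Q_out = 18.5 kJ/s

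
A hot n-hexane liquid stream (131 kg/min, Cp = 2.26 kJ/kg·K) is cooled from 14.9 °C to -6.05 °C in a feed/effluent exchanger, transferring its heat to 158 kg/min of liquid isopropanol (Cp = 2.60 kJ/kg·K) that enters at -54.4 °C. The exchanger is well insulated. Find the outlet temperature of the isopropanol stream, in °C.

T_c,out = -39.3 °C

Heat released by hot stream: Q = 131 × 2.26 × (14.9 − -6.05) = 6202.5 kJ/min
Energy balance on cold side (adiabatic exchanger): Q = ṁ_c·Cp_c·(T_c,out − T_c,in)
T_c,out = -54.4 + 6202.5/(158 × 2.60) = -39.302 °C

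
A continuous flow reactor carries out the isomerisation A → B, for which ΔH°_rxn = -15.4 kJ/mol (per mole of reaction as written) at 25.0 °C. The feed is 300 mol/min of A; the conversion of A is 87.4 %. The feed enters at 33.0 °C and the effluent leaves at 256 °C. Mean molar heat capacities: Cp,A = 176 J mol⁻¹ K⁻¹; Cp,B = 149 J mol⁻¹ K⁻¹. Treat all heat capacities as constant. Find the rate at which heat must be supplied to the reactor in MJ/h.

Extent of reaction ξ = 0.874 × 300 = 262.2 mol/min
Reaction term: ξ·ΔH°_rxn = 262.2 × -15.4 = -4037.9 kJ/min
Sensible, feed 33.0→25 °C: -422.4 kJ/min
Outlet flows (mol/min): A 37.8, B 262.2
Sensible, products 25→256 °C: 10561 kJ/min
Q = ΔH = 6101.2 kJ/min = 101.69 kW
Heat supplied = 366.07 MJ/h

Q_in = 366 MJ/h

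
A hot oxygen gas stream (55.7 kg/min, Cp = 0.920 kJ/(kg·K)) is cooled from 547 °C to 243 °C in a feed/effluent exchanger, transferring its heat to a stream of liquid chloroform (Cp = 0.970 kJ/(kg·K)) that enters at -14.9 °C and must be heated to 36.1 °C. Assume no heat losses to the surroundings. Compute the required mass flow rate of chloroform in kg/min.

ṁ_c = 315 kg/min

Heat released by hot stream: Q = 55.7 × 0.920 × (547 − 243) = 15578 kJ/min
Energy balance on cold side (adiabatic exchanger): Q = ṁ_c·Cp_c·(T_c,out − T_c,in)
ṁ_c = 15578 / [0.970 × (36.1 − -14.9)] = 314.9 kg/min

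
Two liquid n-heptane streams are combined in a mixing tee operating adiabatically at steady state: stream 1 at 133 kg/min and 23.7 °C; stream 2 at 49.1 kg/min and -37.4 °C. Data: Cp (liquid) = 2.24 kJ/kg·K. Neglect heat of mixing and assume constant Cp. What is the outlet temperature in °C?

Adiabatic, steady state ⇒ Σ ṁᵢCp,ᵢ(T_out − Tᵢ) = 0
T_out = Σ ṁᵢCp,ᵢTᵢ / Σ ṁᵢCp,ᵢ
      = 2947.3 / 407.9 = 7.2255 °C

T_out = 7.23 °C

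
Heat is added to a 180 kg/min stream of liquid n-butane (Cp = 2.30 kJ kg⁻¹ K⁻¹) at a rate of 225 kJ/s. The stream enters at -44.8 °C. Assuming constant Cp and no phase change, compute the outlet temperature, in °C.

T_out = -12.2 °C

Q = 225 kJ/s = 13500 kJ/min
ΔT = Q/(ṁ·Cp) = 13500/(180×2.30) = 32.609 K
T_out = -44.8 + 32.609 = -12.191 °C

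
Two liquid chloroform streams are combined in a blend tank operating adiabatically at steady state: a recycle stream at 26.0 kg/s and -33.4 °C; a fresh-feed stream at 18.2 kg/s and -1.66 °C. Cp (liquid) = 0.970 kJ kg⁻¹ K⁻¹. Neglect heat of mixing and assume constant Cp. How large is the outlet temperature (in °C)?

T_out = -20.3 °C

No heat crosses the boundary, so H_out = H_in.
Σ ṁᵢCp,ᵢTᵢ = 26.0×0.970×-33.4 + 18.2×0.970×-1.66 = -871.65
Σ ṁᵢCp,ᵢ = 26.0×0.970 + 18.2×0.970 = 42.874
T_out = -871.65 / 42.874 = -20.331 °C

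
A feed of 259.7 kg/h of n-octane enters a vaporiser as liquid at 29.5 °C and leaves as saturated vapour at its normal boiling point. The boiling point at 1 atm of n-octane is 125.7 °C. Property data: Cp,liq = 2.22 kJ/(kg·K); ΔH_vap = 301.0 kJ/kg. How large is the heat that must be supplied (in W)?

liquid 29.5→125.7 °C: 213.56 kJ/kg
vaporisation at 125.7 °C: 301 kJ/kg
Δh = 213.56 + 301 = 514.56 kJ/kg
Q = ṁ·Δh = 259.7 kg/h × 514.56 kJ/kg = 133630 kJ/h
|Q| = 37.12 kW = 37120 W

Q = 37100 W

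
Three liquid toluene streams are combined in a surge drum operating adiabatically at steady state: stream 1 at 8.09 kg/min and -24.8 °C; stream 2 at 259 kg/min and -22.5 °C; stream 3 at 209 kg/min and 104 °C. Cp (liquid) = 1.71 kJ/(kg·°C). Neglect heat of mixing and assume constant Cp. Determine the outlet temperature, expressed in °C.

No heat crosses the boundary, so H_out = H_in.
Σ ṁᵢCp,ᵢTᵢ = 8.09×1.71×-24.8 + 259×1.71×-22.5 + 209×1.71×104 = 26860
Σ ṁᵢCp,ᵢ = 8.09×1.71 + 259×1.71 + 209×1.71 = 814.11
T_out = 26860 / 814.11 = 32.993 °C

T_out = 33.0 °C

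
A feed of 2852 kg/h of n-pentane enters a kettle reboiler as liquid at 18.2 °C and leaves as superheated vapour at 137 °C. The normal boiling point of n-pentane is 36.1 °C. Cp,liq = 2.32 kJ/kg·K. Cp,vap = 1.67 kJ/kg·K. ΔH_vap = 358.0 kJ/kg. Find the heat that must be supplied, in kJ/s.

Q = 450 kJ/s

liquid 18.2→36.1 °C: 41.528 kJ/kg
vaporisation at 36.1 °C: 358 kJ/kg
vapour 36.1→137 °C: 168.5 kJ/kg
Δh = 41.528 + 358 + 168.5 = 568.03 kJ/kg
Q = ṁ·Δh = 2852 kg/h × 568.03 kJ/kg = 1.62e+06 kJ/h
|Q| = 450.01 kW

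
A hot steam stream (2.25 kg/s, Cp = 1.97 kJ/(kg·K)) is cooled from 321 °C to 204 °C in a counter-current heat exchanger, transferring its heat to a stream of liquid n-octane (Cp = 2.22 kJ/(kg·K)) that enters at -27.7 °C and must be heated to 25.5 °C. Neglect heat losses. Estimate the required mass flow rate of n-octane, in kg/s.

ṁ_c = 4.39 kg/s

Heat released by hot stream: Q = 2.25 × 1.97 × (321 − 204) = 518.6 kJ/s
Energy balance on cold side (adiabatic exchanger): Q = ṁ_c·Cp_c·(T_c,out − T_c,in)
ṁ_c = 518.6 / [2.22 × (25.5 − -27.7)] = 4.3911 kg/s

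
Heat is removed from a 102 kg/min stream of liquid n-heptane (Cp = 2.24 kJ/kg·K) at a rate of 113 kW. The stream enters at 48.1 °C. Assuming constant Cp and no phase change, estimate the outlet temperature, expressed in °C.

Q = 113 kW = 6780 kJ/min
ΔT = Q/(ṁ·Cp) = 6780/(102×2.24) = 29.674 K
T_out = 48.1 − 29.674 = 18.426 °C

T_out = 18.4 °C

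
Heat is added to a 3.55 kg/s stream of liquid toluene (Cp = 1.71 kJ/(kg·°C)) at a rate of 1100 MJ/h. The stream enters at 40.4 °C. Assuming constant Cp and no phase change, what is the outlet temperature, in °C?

Q = 1100 MJ/h = 305.56 kJ/s
ΔT = Q/(ṁ·Cp) = 305.56/(3.55×1.71) = 50.334 K
T_out = 40.4 + 50.334 = 90.734 °C

T_out = 90.7 °C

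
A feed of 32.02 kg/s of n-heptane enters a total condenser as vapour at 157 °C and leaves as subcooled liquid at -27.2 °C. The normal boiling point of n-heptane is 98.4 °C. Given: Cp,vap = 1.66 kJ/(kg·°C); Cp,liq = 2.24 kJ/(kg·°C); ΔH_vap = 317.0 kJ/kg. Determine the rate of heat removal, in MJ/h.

Q_c = 80200 MJ/h

vapour 157→98.4 °C: -97.276 kJ/kg
condensation at 98.4 °C: -317 kJ/kg
liquid 98.4→-27.2 °C: -281.34 kJ/kg
Δh = -97.276 + -317 + -281.34 = -695.62 kJ/kg
Q = ṁ·Δh = 32.02 kg/s × -695.62 kJ/kg = -22274 kJ/s
|Q| = 22274 kW = 80186 MJ/h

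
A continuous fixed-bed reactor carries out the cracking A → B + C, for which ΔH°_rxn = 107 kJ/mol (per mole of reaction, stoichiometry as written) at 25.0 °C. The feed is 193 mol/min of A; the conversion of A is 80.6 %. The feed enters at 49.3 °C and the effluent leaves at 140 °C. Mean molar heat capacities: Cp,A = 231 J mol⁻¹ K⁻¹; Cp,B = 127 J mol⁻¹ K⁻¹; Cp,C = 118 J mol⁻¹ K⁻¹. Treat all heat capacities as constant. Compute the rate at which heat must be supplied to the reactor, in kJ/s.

Extent of reaction ξ = 0.806 × 193 = 155.56 mol/min
Reaction term: ξ·ΔH°_rxn = 155.56 × 107 = 16645 kJ/min
Sensible, feed 49.3→25 °C: -1083.4 kJ/min
Outlet flows (mol/min): A 37.442, B 155.56, C 155.56
Sensible, products 25→140 °C: 5377.5 kJ/min
Q = ΔH = 20939 kJ/min = 348.98 kW
Heat supplied = 348.98 kJ/s

Q_in = 349 kJ/s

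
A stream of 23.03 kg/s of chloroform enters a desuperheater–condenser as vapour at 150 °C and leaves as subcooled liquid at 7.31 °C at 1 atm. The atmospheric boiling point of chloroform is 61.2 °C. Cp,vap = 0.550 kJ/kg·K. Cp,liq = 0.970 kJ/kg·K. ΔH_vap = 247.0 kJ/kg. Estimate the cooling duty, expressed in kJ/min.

vapour 150→61.2 °C: -48.84 kJ/kg
condensation at 61.2 °C: -247 kJ/kg
liquid 61.2→7.31 °C: -52.273 kJ/kg
Δh = -48.84 + -247 + -52.273 = -348.11 kJ/kg
Q = ṁ·Δh = 23.03 kg/s × -348.11 kJ/kg = -8017 kJ/s
|Q| = 8017 kW = 481020 kJ/min

Q_c = 481000 kJ/min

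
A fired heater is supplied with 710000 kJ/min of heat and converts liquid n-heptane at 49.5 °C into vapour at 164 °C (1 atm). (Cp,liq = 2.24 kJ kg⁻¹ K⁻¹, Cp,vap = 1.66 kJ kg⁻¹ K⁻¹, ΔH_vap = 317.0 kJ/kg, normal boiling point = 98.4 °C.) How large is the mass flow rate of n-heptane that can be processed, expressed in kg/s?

ṁ = 22.1 kg/s

Δh = 2.24×(98.4−49.5) + 317.0 + 1.66×(164−98.4) = 535.43 kJ/kg
Q = 710000 kJ/min = 11833 kJ/s = 11833 kJ/s
ṁ = Q/Δh = 11833 / 535.43 = 22.101 kg/s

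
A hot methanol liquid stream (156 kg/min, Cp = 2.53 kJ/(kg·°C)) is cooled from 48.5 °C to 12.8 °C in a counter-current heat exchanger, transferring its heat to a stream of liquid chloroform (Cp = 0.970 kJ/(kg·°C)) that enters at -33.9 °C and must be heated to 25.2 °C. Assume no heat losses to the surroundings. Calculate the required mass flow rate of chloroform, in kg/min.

Heat released by hot stream: Q = 156 × 2.53 × (48.5 − 12.8) = 14090 kJ/min
Energy balance on cold side (adiabatic exchanger): Q = ṁ_c·Cp_c·(T_c,out − T_c,in)
ṁ_c = 14090 / [0.970 × (25.2 − -33.9)] = 245.78 kg/min

ṁ_c = 246 kg/min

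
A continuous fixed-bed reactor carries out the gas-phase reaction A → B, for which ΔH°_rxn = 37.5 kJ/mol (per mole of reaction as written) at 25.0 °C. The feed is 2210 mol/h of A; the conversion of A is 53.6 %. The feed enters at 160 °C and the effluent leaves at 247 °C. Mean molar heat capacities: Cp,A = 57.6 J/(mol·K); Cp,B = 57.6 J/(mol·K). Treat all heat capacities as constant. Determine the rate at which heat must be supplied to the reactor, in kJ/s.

Q_in = 15.4 kJ/s

Extent of reaction ξ = 0.536 × 2210 = 1184.6 mol/h
Reaction term: ξ·ΔH°_rxn = 1184.6 × 37.5 = 44421 kJ/h
Sensible, feed 160→25 °C: -17185 kJ/h
Outlet flows (mol/h): A 1025.4, B 1184.6
Sensible, products 25→247 °C: 28260 kJ/h
Q = ΔH = 55496 kJ/h = 15.415 kW
Heat supplied = 15.415 kJ/s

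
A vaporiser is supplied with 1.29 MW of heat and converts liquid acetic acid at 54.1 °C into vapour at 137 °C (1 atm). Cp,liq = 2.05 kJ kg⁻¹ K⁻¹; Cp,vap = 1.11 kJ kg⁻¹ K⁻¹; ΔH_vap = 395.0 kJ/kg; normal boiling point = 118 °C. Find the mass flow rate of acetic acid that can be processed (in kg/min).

Δh = 2.05×(118−54.1) + 395.0 + 1.11×(137−118) = 547.09 kJ/kg
Q = 1.29 MW = 1290 kJ/s = 77400 kJ/min
ṁ = Q/Δh = 77400 / 547.09 = 141.48 kg/min

ṁ = 141 kg/min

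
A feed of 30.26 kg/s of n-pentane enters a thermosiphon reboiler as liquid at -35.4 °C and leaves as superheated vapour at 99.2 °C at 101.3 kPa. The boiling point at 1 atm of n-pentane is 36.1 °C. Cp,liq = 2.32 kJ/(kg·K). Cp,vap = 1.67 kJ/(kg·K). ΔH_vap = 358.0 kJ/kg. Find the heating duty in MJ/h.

Q = 68500 MJ/h

liquid -35.4→36.1 °C: 165.88 kJ/kg
vaporisation at 36.1 °C: 358 kJ/kg
vapour 36.1→99.2 °C: 105.38 kJ/kg
Δh = 165.88 + 358 + 105.38 = 629.26 kJ/kg
Q = ṁ·Δh = 30.26 kg/s × 629.26 kJ/kg = 19041 kJ/s
|Q| = 19041 kW = 68549 MJ/h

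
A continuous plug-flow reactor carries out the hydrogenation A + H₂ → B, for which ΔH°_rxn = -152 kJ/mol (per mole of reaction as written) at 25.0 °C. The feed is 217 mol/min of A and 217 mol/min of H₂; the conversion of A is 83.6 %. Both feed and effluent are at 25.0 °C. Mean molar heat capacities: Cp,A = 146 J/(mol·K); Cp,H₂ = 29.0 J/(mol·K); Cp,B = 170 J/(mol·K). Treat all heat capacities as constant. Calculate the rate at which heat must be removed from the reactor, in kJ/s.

Extent of reaction ξ = 0.836 × 217 = 181.41 mol/min
Reaction term: ξ·ΔH°_rxn = 181.41 × -152 = -27575 kJ/min
Q = ΔH = -27575 kJ/min = -459.58 kW
Heat removed = 459.58 kJ/s

Q_out = 460 kJ/s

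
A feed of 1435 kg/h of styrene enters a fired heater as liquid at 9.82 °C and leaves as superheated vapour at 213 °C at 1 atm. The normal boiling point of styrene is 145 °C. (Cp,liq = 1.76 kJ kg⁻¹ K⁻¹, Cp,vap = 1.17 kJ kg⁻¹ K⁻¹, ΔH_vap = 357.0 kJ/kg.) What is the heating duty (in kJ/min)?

Q = 16100 kJ/min

liquid 9.82→145 °C: 237.92 kJ/kg
vaporisation at 145 °C: 357 kJ/kg
vapour 145→213 °C: 79.56 kJ/kg
Δh = 237.92 + 357 + 79.56 = 674.48 kJ/kg
Q = ṁ·Δh = 1435 kg/h × 674.48 kJ/kg = 967870 kJ/h
|Q| = 268.85 kW = 16131 kJ/min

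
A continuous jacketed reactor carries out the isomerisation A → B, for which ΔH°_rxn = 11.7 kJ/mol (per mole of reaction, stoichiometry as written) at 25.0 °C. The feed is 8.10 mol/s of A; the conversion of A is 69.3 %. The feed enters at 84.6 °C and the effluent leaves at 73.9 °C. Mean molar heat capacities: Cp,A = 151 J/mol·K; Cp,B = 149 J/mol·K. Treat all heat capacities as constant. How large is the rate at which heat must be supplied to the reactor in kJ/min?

Extent of reaction ξ = 0.693 × 8.10 = 5.6133 mol/s
Reaction term: ξ·ΔH°_rxn = 5.6133 × 11.7 = 65.676 kJ/s
Sensible, feed 84.6→25 °C: -72.897 kJ/s
Outlet flows (mol/s): A 2.4867, B 5.6133
Sensible, products 25→73.9 °C: 59.261 kJ/s
Q = ΔH = 52.039 kJ/s = 52.039 kW
Heat supplied = 3122.4 kJ/min

Q_in = 3120 kJ/min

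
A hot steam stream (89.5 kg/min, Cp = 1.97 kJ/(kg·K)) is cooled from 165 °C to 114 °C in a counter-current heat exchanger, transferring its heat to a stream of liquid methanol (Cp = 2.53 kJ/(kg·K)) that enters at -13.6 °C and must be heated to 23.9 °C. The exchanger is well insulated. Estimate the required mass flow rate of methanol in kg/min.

Heat released by hot stream: Q = 89.5 × 1.97 × (165 − 114) = 8992.1 kJ/min
Energy balance on cold side (adiabatic exchanger): Q = ṁ_c·Cp_c·(T_c,out − T_c,in)
ṁ_c = 8992.1 / [2.53 × (23.9 − -13.6)] = 94.778 kg/min

ṁ_c = 94.8 kg/min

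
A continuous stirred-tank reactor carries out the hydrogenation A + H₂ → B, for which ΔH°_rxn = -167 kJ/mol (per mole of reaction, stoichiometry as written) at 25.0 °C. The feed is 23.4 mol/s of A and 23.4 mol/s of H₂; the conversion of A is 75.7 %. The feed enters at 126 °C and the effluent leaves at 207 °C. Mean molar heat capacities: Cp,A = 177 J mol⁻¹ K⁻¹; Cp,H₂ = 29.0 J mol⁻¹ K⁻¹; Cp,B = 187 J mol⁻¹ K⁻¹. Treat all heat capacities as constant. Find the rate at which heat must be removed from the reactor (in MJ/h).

Extent of reaction ξ = 0.757 × 23.4 = 17.714 mol/s
Reaction term: ξ·ΔH°_rxn = 17.714 × -167 = -2958.2 kJ/s
Sensible, feed 126→25 °C: -486.86 kJ/s
Outlet flows (mol/s): A 5.6862, H₂ 5.6862, B 17.714
Sensible, products 25→207 °C: 816.06 kJ/s
Q = ΔH = -2629 kJ/s = -2629 kW
Heat removed = 9464.4 MJ/h

Q_out = 9460 MJ/h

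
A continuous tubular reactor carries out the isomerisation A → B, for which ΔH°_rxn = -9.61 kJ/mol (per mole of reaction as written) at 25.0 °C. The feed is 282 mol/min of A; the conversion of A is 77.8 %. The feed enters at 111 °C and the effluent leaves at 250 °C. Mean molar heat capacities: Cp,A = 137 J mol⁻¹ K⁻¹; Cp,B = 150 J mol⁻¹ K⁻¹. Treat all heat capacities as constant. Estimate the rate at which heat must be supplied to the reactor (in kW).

Extent of reaction ξ = 0.778 × 282 = 219.4 mol/min
Reaction term: ξ·ΔH°_rxn = 219.4 × -9.61 = -2108.4 kJ/min
Sensible, feed 111→25 °C: -3322.5 kJ/min
Outlet flows (mol/min): A 62.604, B 219.4
Sensible, products 25→250 °C: 9334.4 kJ/min
Q = ΔH = 3903.5 kJ/min = 65.058 kW
Heat supplied = 65.058 kW

Q_in = 65.1 kW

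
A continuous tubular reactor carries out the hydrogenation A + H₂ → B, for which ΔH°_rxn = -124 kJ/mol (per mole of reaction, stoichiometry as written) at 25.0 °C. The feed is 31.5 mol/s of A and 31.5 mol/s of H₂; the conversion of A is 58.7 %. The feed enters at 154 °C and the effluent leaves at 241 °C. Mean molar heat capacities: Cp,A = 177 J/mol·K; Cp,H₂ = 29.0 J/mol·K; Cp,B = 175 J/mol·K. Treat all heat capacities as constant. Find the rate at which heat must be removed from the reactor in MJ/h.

Extent of reaction ξ = 0.587 × 31.5 = 18.49 mol/s
Reaction term: ξ·ΔH°_rxn = 18.49 × -124 = -2292.8 kJ/s
Sensible, feed 154→25 °C: -837.08 kJ/s
Outlet flows (mol/s): A 13.01, H₂ 13.01, B 18.49
Sensible, products 25→241 °C: 1277.8 kJ/s
Q = ΔH = -1852.1 kJ/s = -1852.1 kW
Heat removed = 6667.5 MJ/h

Q_out = 6670 MJ/h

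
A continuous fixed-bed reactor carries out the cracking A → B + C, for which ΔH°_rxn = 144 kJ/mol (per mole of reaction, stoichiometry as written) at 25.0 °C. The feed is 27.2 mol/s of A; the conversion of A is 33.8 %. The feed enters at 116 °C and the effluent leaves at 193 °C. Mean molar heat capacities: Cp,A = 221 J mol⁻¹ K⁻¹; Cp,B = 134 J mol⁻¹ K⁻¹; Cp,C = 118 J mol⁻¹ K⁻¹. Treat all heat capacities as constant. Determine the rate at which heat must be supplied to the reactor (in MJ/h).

Extent of reaction ξ = 0.338 × 27.2 = 9.1936 mol/s
Reaction term: ξ·ΔH°_rxn = 9.1936 × 144 = 1323.9 kJ/s
Sensible, feed 116→25 °C: -547.02 kJ/s
Outlet flows (mol/s): A 18.006, B 9.1936, C 9.1936
Sensible, products 25→193 °C: 1057.8 kJ/s
Q = ΔH = 1834.6 kJ/s = 1834.6 kW
Heat supplied = 6604.6 MJ/h

Q_in = 6600 MJ/h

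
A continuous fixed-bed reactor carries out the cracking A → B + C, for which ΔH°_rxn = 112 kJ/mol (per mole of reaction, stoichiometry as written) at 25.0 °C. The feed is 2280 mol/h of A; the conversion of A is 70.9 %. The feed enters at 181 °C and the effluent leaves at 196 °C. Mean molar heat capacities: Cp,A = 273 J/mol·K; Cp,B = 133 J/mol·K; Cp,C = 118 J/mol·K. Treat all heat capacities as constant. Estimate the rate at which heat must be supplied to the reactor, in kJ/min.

Extent of reaction ξ = 0.709 × 2280 = 1616.5 mol/h
Reaction term: ξ·ΔH°_rxn = 1616.5 × 112 = 181050 kJ/h
Sensible, feed 181→25 °C: -97101 kJ/h
Outlet flows (mol/h): A 663.48, B 1616.5, C 1616.5
Sensible, products 25→196 °C: 100360 kJ/h
Q = ΔH = 184310 kJ/h = 51.196 kW
Heat supplied = 3071.8 kJ/min

Q_in = 3070 kJ/min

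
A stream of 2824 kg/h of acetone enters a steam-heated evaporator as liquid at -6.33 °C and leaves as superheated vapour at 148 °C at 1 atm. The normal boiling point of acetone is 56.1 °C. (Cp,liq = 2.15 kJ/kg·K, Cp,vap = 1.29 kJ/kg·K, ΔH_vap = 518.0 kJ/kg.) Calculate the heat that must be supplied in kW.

liquid -6.33→56.1 °C: 134.22 kJ/kg
vaporisation at 56.1 °C: 518 kJ/kg
vapour 56.1→148 °C: 118.55 kJ/kg
Δh = 134.22 + 518 + 118.55 = 770.78 kJ/kg
Q = ṁ·Δh = 2824 kg/h × 770.78 kJ/kg = 2.1767e+06 kJ/h
|Q| = 604.63 kW

Q = 605 kW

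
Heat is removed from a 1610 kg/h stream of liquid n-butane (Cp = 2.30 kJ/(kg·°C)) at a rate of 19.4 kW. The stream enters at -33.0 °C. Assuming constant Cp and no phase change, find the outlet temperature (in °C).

T_out = -51.9 °C

Q = 19.4 kW = 69840 kJ/h
ΔT = Q/(ṁ·Cp) = 69840/(1610×2.30) = 18.86 K
T_out = -33.0 − 18.86 = -51.86 °C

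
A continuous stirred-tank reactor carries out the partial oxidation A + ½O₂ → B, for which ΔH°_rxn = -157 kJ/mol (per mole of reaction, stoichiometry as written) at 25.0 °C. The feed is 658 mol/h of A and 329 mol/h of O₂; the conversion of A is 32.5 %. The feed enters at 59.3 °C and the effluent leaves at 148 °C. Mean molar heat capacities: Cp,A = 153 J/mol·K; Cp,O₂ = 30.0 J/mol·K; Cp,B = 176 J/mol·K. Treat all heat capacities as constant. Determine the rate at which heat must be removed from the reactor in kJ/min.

Extent of reaction ξ = 0.325 × 658 = 213.85 mol/h
Reaction term: ξ·ΔH°_rxn = 213.85 × -157 = -33574 kJ/h
Sensible, feed 59.3→25 °C: -3791.7 kJ/h
Outlet flows (mol/h): A 444.15, O₂ 222.07, B 213.85
Sensible, products 25→148 °C: 13807 kJ/h
Q = ΔH = -23559 kJ/h = -6.5441 kW
Heat removed = 392.65 kJ/min

Q_out = 393 kJ/min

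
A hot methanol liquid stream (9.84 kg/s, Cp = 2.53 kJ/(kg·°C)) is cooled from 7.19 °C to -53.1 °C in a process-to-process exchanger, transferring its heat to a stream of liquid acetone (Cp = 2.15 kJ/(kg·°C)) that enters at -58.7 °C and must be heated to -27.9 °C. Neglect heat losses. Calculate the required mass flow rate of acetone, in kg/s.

Heat released by hot stream: Q = 9.84 × 2.53 × (7.19 − -53.1) = 1500.9 kJ/s
Energy balance on cold side (adiabatic exchanger): Q = ṁ_c·Cp_c·(T_c,out − T_c,in)
ṁ_c = 1500.9 / [2.15 × (-27.9 − -58.7)] = 22.666 kg/s

ṁ_c = 22.7 kg/s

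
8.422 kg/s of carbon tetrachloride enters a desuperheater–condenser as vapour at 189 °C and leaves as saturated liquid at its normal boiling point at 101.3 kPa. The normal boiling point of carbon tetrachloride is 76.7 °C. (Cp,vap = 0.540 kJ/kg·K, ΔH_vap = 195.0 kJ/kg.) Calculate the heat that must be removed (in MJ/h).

Q_c = 7750 MJ/h

vapour 189→76.7 °C: -60.642 kJ/kg
condensation at 76.7 °C: -195 kJ/kg
Δh = -60.642 + -195 = -255.64 kJ/kg
Q = ṁ·Δh = 8.422 kg/s × -255.64 kJ/kg = -2153 kJ/s
|Q| = 2153 kW = 7750.9 MJ/h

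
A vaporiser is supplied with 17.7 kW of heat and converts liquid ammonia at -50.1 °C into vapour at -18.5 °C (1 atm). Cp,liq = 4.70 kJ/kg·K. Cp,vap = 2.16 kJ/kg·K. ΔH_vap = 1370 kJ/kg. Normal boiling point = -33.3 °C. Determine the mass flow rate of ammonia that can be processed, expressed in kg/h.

Δh = 4.70×(-33.3−-50.1) + 1370 + 2.16×(-18.5−-33.3) = 1480.9 kJ/kg
Q = 17.7 kW = 17.7 kJ/s = 63720 kJ/h
ṁ = Q/Δh = 63720 / 1480.9 = 43.027 kg/h

ṁ = 43.0 kg/h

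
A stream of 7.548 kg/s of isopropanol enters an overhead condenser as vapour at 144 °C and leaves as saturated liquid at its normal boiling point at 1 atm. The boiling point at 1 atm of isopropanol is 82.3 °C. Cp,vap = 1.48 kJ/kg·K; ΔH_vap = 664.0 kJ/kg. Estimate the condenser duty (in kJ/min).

Q_c = 342000 kJ/min

vapour 144→82.3 °C: -91.316 kJ/kg
condensation at 82.3 °C: -664 kJ/kg
Δh = -91.316 + -664 = -755.32 kJ/kg
Q = ṁ·Δh = 7.548 kg/s × -755.32 kJ/kg = -5701.1 kJ/s
|Q| = 5701.1 kW = 342070 kJ/min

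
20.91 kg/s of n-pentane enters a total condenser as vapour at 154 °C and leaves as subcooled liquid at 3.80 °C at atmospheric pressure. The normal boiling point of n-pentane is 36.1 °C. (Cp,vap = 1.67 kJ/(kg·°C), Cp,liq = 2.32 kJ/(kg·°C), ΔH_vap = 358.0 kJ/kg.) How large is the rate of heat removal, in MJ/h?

Q_c = 47400 MJ/h

vapour 154→36.1 °C: -196.89 kJ/kg
condensation at 36.1 °C: -358 kJ/kg
liquid 36.1→3.80 °C: -74.936 kJ/kg
Δh = -196.89 + -358 + -74.936 = -629.83 kJ/kg
Q = ṁ·Δh = 20.91 kg/s × -629.83 kJ/kg = -13170 kJ/s
|Q| = 13170 kW = 47411 MJ/h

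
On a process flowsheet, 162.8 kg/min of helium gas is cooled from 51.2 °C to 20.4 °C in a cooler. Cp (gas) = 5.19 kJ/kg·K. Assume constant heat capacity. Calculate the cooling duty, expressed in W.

Q_c = 434000 W

Q = ṁ·Cp·ΔT = 162.8 × 5.19 × (20.4 − 51.2) = -26024 kJ/min
Converting: 26024 / 60 s = 433.73 kW
Cooling duty = 433730 W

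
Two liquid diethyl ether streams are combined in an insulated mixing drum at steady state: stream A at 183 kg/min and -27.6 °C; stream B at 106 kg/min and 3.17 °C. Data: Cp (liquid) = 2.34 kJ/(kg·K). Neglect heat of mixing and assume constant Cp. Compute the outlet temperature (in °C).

T_out = -16.3 °C

No heat crosses the boundary, so H_out = H_in.
T_out = Σ ṁᵢCp,ᵢTᵢ / Σ ṁᵢCp,ᵢ
      = -11033 / 676.26 = -16.314 °C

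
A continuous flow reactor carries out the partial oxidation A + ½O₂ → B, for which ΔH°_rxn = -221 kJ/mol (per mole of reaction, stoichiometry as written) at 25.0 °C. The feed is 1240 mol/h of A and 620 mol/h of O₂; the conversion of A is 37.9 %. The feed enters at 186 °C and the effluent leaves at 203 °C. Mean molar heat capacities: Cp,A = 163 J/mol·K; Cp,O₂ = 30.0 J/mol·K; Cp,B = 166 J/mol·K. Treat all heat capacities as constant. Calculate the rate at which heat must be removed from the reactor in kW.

Extent of reaction ξ = 0.379 × 1240 = 469.96 mol/h
Reaction term: ξ·ΔH°_rxn = 469.96 × -221 = -103860 kJ/h
Sensible, feed 186→25 °C: -35536 kJ/h
Outlet flows (mol/h): A 770.04, O₂ 385.02, B 469.96
Sensible, products 25→203 °C: 38284 kJ/h
Q = ΔH = -101110 kJ/h = -28.087 kW
Heat removed = 28.087 kW

Q_out = 28.1 kW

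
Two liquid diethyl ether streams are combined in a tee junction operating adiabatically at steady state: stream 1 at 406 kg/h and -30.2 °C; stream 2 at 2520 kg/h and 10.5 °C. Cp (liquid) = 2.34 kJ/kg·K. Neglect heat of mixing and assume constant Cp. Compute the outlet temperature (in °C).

T_out = 4.85 °C

Adiabatic, steady state ⇒ Σ ṁᵢCp,ᵢ(T_out − Tᵢ) = 0
T_out = Σ ṁᵢCp,ᵢTᵢ / Σ ṁᵢCp,ᵢ
      = 33225 / 6846.8 = 4.8526 °C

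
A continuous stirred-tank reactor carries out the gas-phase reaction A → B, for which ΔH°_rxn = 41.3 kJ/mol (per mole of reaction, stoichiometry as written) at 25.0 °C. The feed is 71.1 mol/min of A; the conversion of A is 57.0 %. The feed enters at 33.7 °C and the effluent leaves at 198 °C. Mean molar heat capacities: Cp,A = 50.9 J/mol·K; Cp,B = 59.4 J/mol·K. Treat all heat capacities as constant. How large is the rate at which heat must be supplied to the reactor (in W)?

Extent of reaction ξ = 0.570 × 71.1 = 40.527 mol/min
Reaction term: ξ·ΔH°_rxn = 40.527 × 41.3 = 1673.8 kJ/min
Sensible, feed 33.7→25 °C: -31.485 kJ/min
Outlet flows (mol/min): A 30.573, B 40.527
Sensible, products 25→198 °C: 685.68 kJ/min
Q = ΔH = 2328 kJ/min = 38.799 kW
Heat supplied = 38799 W

Q_in = 38800 W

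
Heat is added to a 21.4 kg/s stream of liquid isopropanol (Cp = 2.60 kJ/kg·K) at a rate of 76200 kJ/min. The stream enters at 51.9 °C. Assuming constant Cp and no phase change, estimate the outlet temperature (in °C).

Q = 76200 kJ/min = 1270 kJ/s
ΔT = Q/(ṁ·Cp) = 1270/(21.4×2.60) = 22.825 K
T_out = 51.9 + 22.825 = 74.725 °C

T_out = 74.7 °C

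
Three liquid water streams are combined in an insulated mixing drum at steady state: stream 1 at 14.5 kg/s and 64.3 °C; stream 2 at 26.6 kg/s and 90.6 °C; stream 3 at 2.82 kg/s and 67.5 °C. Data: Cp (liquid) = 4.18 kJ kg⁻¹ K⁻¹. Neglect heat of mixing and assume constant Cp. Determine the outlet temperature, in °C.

Adiabatic, steady state ⇒ Σ ṁᵢCp,ᵢ(T_out − Tᵢ) = 0
T_out = Σ ṁᵢCp,ᵢTᵢ / Σ ṁᵢCp,ᵢ
      = 14767 / 183.59 = 80.434 °C

T_out = 80.4 °C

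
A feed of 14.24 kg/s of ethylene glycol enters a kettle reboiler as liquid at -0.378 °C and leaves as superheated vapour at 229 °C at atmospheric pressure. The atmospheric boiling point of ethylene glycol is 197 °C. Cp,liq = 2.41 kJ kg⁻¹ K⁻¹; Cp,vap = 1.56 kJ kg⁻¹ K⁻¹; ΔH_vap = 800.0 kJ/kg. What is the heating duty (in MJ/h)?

Q = 68000 MJ/h

liquid -0.378→197 °C: 475.68 kJ/kg
vaporisation at 197 °C: 800 kJ/kg
vapour 197→229 °C: 49.92 kJ/kg
Δh = 475.68 + 800 + 49.92 = 1325.6 kJ/kg
Q = ṁ·Δh = 14.24 kg/s × 1325.6 kJ/kg = 18877 kJ/s
|Q| = 18877 kW = 67956 MJ/h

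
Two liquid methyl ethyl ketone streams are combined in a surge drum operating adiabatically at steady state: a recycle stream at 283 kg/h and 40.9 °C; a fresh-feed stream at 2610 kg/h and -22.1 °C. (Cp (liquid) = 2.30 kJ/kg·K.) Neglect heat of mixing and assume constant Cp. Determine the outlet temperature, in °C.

T_out = -15.9 °C

Adiabatic, steady state ⇒ Σ ṁᵢCp,ᵢ(T_out − Tᵢ) = 0
Σ ṁᵢCp,ᵢTᵢ = 283×2.30×40.9 + 2610×2.30×-22.1 = -106040
Σ ṁᵢCp,ᵢ = 283×2.30 + 2610×2.30 = 6653.9
T_out = -106040 / 6653.9 = -15.937 °C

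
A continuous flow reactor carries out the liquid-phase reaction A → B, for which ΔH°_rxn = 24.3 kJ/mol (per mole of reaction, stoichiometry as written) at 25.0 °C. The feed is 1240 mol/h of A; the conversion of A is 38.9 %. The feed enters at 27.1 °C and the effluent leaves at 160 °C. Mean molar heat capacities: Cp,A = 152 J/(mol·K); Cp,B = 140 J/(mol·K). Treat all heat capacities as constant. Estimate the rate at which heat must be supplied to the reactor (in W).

Extent of reaction ξ = 0.389 × 1240 = 482.36 mol/h
Reaction term: ξ·ΔH°_rxn = 482.36 × 24.3 = 11721 kJ/h
Sensible, feed 27.1→25 °C: -395.81 kJ/h
Outlet flows (mol/h): A 757.64, B 482.36
Sensible, products 25→160 °C: 24663 kJ/h
Q = ΔH = 35989 kJ/h = 9.9969 kW
Heat supplied = 9996.9 W

Q_in = 10000 W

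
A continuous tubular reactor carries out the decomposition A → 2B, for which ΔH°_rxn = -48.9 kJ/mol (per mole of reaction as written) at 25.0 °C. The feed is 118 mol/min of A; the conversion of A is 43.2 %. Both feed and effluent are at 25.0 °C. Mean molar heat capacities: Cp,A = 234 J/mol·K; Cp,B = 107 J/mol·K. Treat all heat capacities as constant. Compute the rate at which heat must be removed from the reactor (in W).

Extent of reaction ξ = 0.432 × 118 = 50.976 mol/min
Reaction term: ξ·ΔH°_rxn = 50.976 × -48.9 = -2492.7 kJ/min
Q = ΔH = -2492.7 kJ/min = -41.545 kW
Heat removed = 41545 W

Q_out = 41500 W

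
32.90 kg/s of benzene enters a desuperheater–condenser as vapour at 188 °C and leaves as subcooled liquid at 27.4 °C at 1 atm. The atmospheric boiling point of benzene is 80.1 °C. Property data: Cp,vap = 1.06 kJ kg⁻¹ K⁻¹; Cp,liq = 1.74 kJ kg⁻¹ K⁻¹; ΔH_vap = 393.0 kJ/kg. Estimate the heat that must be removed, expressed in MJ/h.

Q_c = 71000 MJ/h

vapour 188→80.1 °C: -114.37 kJ/kg
condensation at 80.1 °C: -393 kJ/kg
liquid 80.1→27.4 °C: -91.698 kJ/kg
Δh = -114.37 + -393 + -91.698 = -599.07 kJ/kg
Q = ṁ·Δh = 32.90 kg/s × -599.07 kJ/kg = -19709 kJ/s
|Q| = 19709 kW = 70954 MJ/h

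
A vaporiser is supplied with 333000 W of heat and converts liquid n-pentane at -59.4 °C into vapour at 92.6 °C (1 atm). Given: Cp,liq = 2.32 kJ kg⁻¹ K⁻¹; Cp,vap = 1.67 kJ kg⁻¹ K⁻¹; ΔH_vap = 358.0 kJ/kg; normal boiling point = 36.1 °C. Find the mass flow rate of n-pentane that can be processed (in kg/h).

ṁ = 1780 kg/h

Δh = 2.32×(36.1−-59.4) + 358.0 + 1.67×(92.6−36.1) = 673.91 kJ/kg
Q = 333000 W = 333 kJ/s = 1.1988e+06 kJ/h
ṁ = Q/Δh = 1.1988e+06 / 673.91 = 1778.9 kg/h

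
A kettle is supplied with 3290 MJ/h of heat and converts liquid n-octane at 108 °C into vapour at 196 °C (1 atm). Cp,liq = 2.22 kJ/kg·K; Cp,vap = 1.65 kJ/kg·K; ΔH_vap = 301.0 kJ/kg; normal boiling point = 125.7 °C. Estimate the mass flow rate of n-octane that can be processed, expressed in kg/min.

ṁ = 120 kg/min

Δh = 2.22×(125.7−108) + 301.0 + 1.65×(196−125.7) = 456.29 kJ/kg
Q = 3290 MJ/h = 913.89 kJ/s = 54833 kJ/min
ṁ = Q/Δh = 54833 / 456.29 = 120.17 kg/min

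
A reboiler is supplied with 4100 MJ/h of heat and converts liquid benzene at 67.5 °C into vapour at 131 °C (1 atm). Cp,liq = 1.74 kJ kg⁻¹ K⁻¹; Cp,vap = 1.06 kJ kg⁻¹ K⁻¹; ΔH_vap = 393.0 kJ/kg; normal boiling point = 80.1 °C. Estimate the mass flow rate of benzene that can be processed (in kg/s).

ṁ = 2.43 kg/s

Δh = 1.74×(80.1−67.5) + 393.0 + 1.06×(131−80.1) = 468.88 kJ/kg
Q = 4100 MJ/h = 1138.9 kJ/s = 1138.9 kJ/s
ṁ = Q/Δh = 1138.9 / 468.88 = 2.429 kg/s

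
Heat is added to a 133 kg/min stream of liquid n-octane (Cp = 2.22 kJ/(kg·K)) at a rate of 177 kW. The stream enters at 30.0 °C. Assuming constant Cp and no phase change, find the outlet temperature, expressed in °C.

T_out = 66.0 °C

Q = 177 kW = 10620 kJ/min
ΔT = Q/(ṁ·Cp) = 10620/(133×2.22) = 35.968 K
T_out = 30.0 + 35.968 = 65.968 °C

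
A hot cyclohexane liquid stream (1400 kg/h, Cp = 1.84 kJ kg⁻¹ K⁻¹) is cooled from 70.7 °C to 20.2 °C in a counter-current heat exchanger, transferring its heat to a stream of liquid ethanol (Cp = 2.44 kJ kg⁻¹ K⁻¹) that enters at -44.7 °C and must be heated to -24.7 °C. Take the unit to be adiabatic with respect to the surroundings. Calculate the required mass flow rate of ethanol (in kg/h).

ṁ_c = 2670 kg/h

Heat released by hot stream: Q = 1400 × 1.84 × (70.7 − 20.2) = 130090 kJ/h
Energy balance on cold side (adiabatic exchanger): Q = ṁ_c·Cp_c·(T_c,out − T_c,in)
ṁ_c = 130090 / [2.44 × (-24.7 − -44.7)] = 2665.7 kg/h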